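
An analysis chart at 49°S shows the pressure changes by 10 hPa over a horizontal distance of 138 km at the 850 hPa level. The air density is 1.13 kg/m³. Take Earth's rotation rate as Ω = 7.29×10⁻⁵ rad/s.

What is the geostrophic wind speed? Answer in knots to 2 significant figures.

110 knots

Coriolis parameter at 49°S:
f = 2Ω sin φ = 2 × 7.29×10⁻⁵ × sin 49° = 1.10×10⁻⁴ s⁻¹
Pressure gradient: |∂P/∂n| = 1000 Pa / 138000 m = 7.25×10⁻³ Pa/m
Geostrophic balance (pressure-gradient force = Coriolis force):
V_g = (1/(fρ)) |∂P/∂n| = 7.25×10⁻³ / (1.10×10⁻⁴ × 1.13) = 58.3 m/s
Converting: 58.3 m/s × 1.944 = 110 knots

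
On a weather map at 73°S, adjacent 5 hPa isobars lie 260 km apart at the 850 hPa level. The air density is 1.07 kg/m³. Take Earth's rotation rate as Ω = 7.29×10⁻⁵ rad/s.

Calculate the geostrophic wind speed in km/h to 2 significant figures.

Coriolis parameter at 73°S:
f = 2Ω sin φ = 2 × 7.29×10⁻⁵ × sin 73° = 1.39×10⁻⁴ s⁻¹
Pressure gradient: |∂P/∂n| = 500 Pa / 260000 m = 1.92×10⁻³ Pa/m
Geostrophic balance (pressure-gradient force = Coriolis force):
V_g = (1/(fρ)) |∂P/∂n| = 1.92×10⁻³ / (1.39×10⁻⁴ × 1.07) = 12.9 m/s
Converting: 12.9 m/s × 3.6 = 46 km/h

46 km/h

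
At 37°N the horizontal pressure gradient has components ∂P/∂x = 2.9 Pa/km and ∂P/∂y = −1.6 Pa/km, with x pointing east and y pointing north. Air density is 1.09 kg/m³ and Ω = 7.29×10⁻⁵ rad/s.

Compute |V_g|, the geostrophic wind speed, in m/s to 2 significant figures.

Coriolis parameter at 37°N:
f = 2Ω sin φ = 2 × 7.29×10⁻⁵ × sin 37° = 8.77×10⁻⁵ s⁻¹
Component geostrophic relations (x east, y north):
u_g = −(1/(fρ)) ∂P/∂y,  v_g = (1/(fρ)) ∂P/∂x
u_g = −(−1.6×10⁻³)/(8.77×10⁻⁵ × 1.09) = 16.7 m/s;  v_g = (2.9×10⁻³)/(8.77×10⁻⁵ × 1.09) = 30.3 m/s
|V_g| = √(u_g² + v_g²) = 34.6 m/s

35 m/s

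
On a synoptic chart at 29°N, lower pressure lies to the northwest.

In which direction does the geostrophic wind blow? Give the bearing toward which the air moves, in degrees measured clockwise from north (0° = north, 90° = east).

The pressure-gradient force points toward the northwest (bearing 315°).
Geostrophic balance: in the Northern Hemisphere the Coriolis force deflects motion to the right, so the geostrophic wind blows 90° to the right of the pressure-gradient force (low pressure on the left).
Rotating 315° by 90° clockwise gives 045° — the wind blows toward the northeast.

045°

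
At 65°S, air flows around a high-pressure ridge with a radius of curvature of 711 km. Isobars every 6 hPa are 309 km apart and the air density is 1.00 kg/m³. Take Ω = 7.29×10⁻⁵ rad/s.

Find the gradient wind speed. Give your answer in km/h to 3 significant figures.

Coriolis parameter at 65°S:
f = 2Ω sin φ = 2 × 7.29×10⁻⁵ × sin 65° = 1.32×10⁻⁴ s⁻¹
Pressure gradient: |∂P/∂n| = 600 Pa / 309000 m = 1.94×10⁻³ Pa/m
Geostrophic speed: V_g = |∂P/∂n|/(fρ) = 1.94×10⁻³/(1.32×10⁻⁴ × 1.00) = 14.7 m/s
Around a high, pressure-gradient force acts outward with centrifugal, so Coriolis balances both:
fV = (1/ρ)|∂P/∂n| + V²/R  →  V² − fR·V + fR·V_g = 0
With fR = 1.32×10⁻⁴ × 711×10³ m = 94.0 m/s:
V = [fR − √((fR)² − 4 fR V_g)]/2 = [94.0 − √(94.0² − 4×94.0×14.7)]/2 = 18.2 m/s
Supergeostrophic (V > V_g = 14.7 m/s), as expected around a high.
Converting: 18.2 m/s × 3.6 = 65.6 km/h

65.6 km/h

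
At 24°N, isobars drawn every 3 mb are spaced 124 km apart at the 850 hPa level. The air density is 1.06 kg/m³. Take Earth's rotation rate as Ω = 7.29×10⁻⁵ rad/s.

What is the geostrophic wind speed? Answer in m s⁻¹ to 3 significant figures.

38.5 m s⁻¹

Coriolis parameter at 24°N:
f = 2Ω sin φ = 2 × 7.29×10⁻⁵ × sin 24° = 5.93×10⁻⁵ s⁻¹
Pressure gradient: |∂P/∂n| = 300 Pa / 124000 m = 2.42×10⁻³ Pa/m
Geostrophic balance (pressure-gradient force = Coriolis force):
V_g = (1/(fρ)) |∂P/∂n| = 2.42×10⁻³ / (5.93×10⁻⁵ × 1.06) = 38.5 m/s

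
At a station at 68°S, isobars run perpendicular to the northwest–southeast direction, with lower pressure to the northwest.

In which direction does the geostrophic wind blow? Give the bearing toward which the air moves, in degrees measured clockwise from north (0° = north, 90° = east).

The pressure-gradient force points toward the northwest (bearing 315°).
Geostrophic balance: in the Southern Hemisphere the Coriolis force deflects motion to the left, so the geostrophic wind blows 90° to the left of the pressure-gradient force (low pressure on the right).
Rotating 315° by 90° counterclockwise gives 225° — the wind blows toward the southwest.

225°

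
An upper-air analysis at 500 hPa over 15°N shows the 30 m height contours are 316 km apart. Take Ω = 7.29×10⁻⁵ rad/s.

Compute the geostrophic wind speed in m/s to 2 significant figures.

Coriolis parameter at 15°N:
f = 2Ω sin φ = 2 × 7.29×10⁻⁵ × sin 15° = 3.77×10⁻⁵ s⁻¹
Height gradient: |∂Z/∂n| = 30 m / 316000 m = 9.49×10⁻⁵
On a pressure surface, geostrophic balance gives V_g = (g/f)|∂Z/∂n|:
V_g = 9.81 × 9.49×10⁻⁵ / 3.77×10⁻⁵ = 24.7 m/s

25 m/s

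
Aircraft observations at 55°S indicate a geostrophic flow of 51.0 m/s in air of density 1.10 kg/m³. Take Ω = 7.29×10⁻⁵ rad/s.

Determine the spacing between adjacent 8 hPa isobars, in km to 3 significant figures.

119 km

Coriolis parameter at 55°S:
f = 2Ω sin φ = 2 × 7.29×10⁻⁵ × sin 55° = 1.19×10⁻⁴ s⁻¹
Geostrophic balance rearranged: |∂P/∂n| = f ρ V_g
|∂P/∂n| = 1.19×10⁻⁴ × 1.10 × 51.0 = 6.70×10⁻³ Pa/m
Isobar spacing: Δn = ΔP/|∂P/∂n| = 800 Pa / 6.70×10⁻³ Pa/m = 119400 m ≈ 119 km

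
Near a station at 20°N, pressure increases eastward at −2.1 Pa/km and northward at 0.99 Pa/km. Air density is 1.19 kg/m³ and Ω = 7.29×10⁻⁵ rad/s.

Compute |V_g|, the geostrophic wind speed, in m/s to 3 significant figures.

Coriolis parameter at 20°N:
f = 2Ω sin φ = 2 × 7.29×10⁻⁵ × sin 20° = 4.99×10⁻⁵ s⁻¹
Component geostrophic relations (x east, y north):
u_g = −(1/(fρ)) ∂P/∂y,  v_g = (1/(fρ)) ∂P/∂x
u_g = −(0.99×10⁻³)/(4.99×10⁻⁵ × 1.19) = −16.7 m/s;  v_g = (−2.1×10⁻³)/(4.99×10⁻⁵ × 1.19) = −35.4 m/s
|V_g| = √(u_g² + v_g²) = 39.1 m/s

39.1 m/s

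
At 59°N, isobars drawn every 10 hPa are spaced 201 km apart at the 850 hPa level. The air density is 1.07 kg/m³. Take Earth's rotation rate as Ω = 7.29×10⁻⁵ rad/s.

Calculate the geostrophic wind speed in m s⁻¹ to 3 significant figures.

Coriolis parameter at 59°N:
f = 2Ω sin φ = 2 × 7.29×10⁻⁵ × sin 59° = 1.25×10⁻⁴ s⁻¹
Pressure gradient: |∂P/∂n| = 1000 Pa / 201000 m = 4.98×10⁻³ Pa/m
Geostrophic balance (pressure-gradient force = Coriolis force):
V_g = (1/(fρ)) |∂P/∂n| = 4.98×10⁻³ / (1.25×10⁻⁴ × 1.07) = 37.2 m/s

37.2 m s⁻¹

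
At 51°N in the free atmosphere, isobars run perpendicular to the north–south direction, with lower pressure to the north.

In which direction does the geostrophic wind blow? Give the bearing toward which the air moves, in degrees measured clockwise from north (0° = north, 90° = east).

The pressure-gradient force points toward the north (bearing 000°).
Geostrophic balance: in the Northern Hemisphere the Coriolis force deflects motion to the right, so the geostrophic wind blows 90° to the right of the pressure-gradient force (low pressure on the left).
Rotating 000° by 90° clockwise gives 090° — the wind blows toward the east.

090°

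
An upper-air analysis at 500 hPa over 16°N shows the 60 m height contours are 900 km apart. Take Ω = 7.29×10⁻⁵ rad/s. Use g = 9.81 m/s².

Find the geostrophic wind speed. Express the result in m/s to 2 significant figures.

Coriolis parameter at 16°N:
f = 2Ω sin φ = 2 × 7.29×10⁻⁵ × sin 16° = 4.02×10⁻⁵ s⁻¹
Height gradient: |∂Z/∂n| = 60 m / 900000 m = 6.67×10⁻⁵
On a pressure surface, geostrophic balance gives V_g = (g/f)|∂Z/∂n|:
V_g = 9.81 × 6.67×10⁻⁵ / 4.02×10⁻⁵ = 16.3 m/s

16 m/s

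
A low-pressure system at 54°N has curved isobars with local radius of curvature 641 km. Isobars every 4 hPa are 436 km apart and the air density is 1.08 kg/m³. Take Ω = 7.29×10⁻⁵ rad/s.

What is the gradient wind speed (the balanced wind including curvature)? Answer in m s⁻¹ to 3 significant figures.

6.62 m s⁻¹

Coriolis parameter at 54°N:
f = 2Ω sin φ = 2 × 7.29×10⁻⁵ × sin 54° = 1.18×10⁻⁴ s⁻¹
Pressure gradient: |∂P/∂n| = 400 Pa / 436000 m = 9.17×10⁻⁴ Pa/m
Geostrophic speed: V_g = |∂P/∂n|/(fρ) = 9.17×10⁻⁴/(1.18×10⁻⁴ × 1.08) = 7.20 m/s
Around a low, centrifugal force acts outward with Coriolis, so pressure-gradient force balances both:
(1/ρ)|∂P/∂n| = fV + V²/R  →  V² + fR·V − fR·V_g = 0
With fR = 1.18×10⁻⁴ × 641×10³ m = 75.6 m/s:
V = [−fR + √((fR)² + 4 fR V_g)]/2 = [−75.6 + √(75.6² + 4×75.6×7.2)]/2 = 6.62 m/s
Subgeostrophic (V < V_g = 7.2 m/s), as expected around a low.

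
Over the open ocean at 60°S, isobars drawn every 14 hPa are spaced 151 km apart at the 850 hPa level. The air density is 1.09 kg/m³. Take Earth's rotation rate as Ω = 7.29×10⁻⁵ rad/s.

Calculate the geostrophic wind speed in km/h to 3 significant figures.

Coriolis parameter at 60°S:
f = 2Ω sin φ = 2 × 7.29×10⁻⁵ × sin 60° = 1.26×10⁻⁴ s⁻¹
Pressure gradient: |∂P/∂n| = 1400 Pa / 151000 m = 9.27×10⁻³ Pa/m
Geostrophic balance (pressure-gradient force = Coriolis force):
V_g = (1/(fρ)) |∂P/∂n| = 9.27×10⁻³ / (1.26×10⁻⁴ × 1.09) = 67.4 m/s
Converting: 67.4 m/s × 3.6 = 243 km/h

243 km/h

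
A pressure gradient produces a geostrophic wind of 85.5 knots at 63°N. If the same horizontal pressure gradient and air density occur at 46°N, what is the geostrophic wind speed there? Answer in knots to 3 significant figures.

106 knots

With the same pressure gradient and density, V_g ∝ 1/f ∝ 1/sin φ.
V₂ = V₁ · sin φ₁ / sin φ₂ = 85.5 × sin 63° / sin 46°
V₂ = 85.5 × 0.8910/0.7193 = 106 knots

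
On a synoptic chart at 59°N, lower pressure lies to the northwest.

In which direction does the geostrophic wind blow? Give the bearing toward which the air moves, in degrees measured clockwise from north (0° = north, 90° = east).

045°

The pressure-gradient force points toward the northwest (bearing 315°).
Geostrophic balance: in the Northern Hemisphere the Coriolis force deflects motion to the right, so the geostrophic wind blows 90° to the right of the pressure-gradient force (low pressure on the left).
Rotating 315° by 90° clockwise gives 045° — the wind blows toward the northeast.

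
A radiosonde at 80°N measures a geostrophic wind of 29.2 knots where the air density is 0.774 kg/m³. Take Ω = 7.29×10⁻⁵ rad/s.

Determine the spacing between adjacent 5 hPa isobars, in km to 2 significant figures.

Coriolis parameter at 80°N:
f = 2Ω sin φ = 2 × 7.29×10⁻⁵ × sin 80° = 1.44×10⁻⁴ s⁻¹
Wind speed in SI: 29.2 knots = 15.0 m/s
Geostrophic balance rearranged: |∂P/∂n| = f ρ V_g
|∂P/∂n| = 1.44×10⁻⁴ × 0.774 × 15.0 = 1.67×10⁻³ Pa/m
Isobar spacing: Δn = ΔP/|∂P/∂n| = 500 Pa / 1.67×10⁻³ Pa/m = 299502 m ≈ 300 km

300 km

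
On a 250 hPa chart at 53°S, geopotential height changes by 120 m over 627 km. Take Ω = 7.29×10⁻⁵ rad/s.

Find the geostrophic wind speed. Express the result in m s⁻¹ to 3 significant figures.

Coriolis parameter at 53°S:
f = 2Ω sin φ = 2 × 7.29×10⁻⁵ × sin 53° = 1.16×10⁻⁴ s⁻¹
Height gradient: |∂Z/∂n| = 120 m / 627000 m = 1.91×10⁻⁴
On a pressure surface, geostrophic balance gives V_g = (g/f)|∂Z/∂n|:
V_g = 9.81 × 1.91×10⁻⁴ / 1.16×10⁻⁴ = 16.1 m/s

16.1 m s⁻¹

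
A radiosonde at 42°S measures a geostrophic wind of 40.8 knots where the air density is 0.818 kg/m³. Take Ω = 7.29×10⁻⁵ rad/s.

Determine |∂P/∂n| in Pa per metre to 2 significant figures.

Coriolis parameter at 42°S:
f = 2Ω sin φ = 2 × 7.29×10⁻⁵ × sin 42° = 9.76×10⁻⁵ s⁻¹
Wind speed in SI: 40.8 knots = 21.0 m/s
Geostrophic balance rearranged: |∂P/∂n| = f ρ V_g
|∂P/∂n| = 9.76×10⁻⁵ × 0.818 × 21.0 = 1.68×10⁻³ Pa/m

1.7×10⁻³ Pa/m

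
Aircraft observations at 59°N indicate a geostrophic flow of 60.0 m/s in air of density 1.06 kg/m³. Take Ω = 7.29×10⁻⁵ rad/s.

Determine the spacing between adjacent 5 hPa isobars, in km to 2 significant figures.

Coriolis parameter at 59°N:
f = 2Ω sin φ = 2 × 7.29×10⁻⁵ × sin 59° = 1.25×10⁻⁴ s⁻¹
Geostrophic balance rearranged: |∂P/∂n| = f ρ V_g
|∂P/∂n| = 1.25×10⁻⁴ × 1.06 × 60.0 = 7.95×10⁻³ Pa/m
Isobar spacing: Δn = ΔP/|∂P/∂n| = 500 Pa / 7.95×10⁻³ Pa/m = 62906 m ≈ 63 km

63 km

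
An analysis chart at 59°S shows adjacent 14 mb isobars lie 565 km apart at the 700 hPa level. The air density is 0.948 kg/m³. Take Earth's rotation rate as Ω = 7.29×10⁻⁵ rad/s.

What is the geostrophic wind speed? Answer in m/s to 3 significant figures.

Coriolis parameter at 59°S:
f = 2Ω sin φ = 2 × 7.29×10⁻⁵ × sin 59° = 1.25×10⁻⁴ s⁻¹
Pressure gradient: |∂P/∂n| = 1400 Pa / 565000 m = 2.48×10⁻³ Pa/m
Geostrophic balance (pressure-gradient force = Coriolis force):
V_g = (1/(fρ)) |∂P/∂n| = 2.48×10⁻³ / (1.25×10⁻⁴ × 0.948) = 20.9 m/s

20.9 m/s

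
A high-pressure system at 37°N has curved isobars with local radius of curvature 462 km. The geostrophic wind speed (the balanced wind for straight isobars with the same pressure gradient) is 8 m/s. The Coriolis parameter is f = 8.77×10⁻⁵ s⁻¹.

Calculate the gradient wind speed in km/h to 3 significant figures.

39.5 km/h

Around a high, pressure-gradient force acts outward with centrifugal, so Coriolis balances both:
fV = (1/ρ)|∂P/∂n| + V²/R  →  V² − fR·V + fR·V_g = 0
With fR = 8.77×10⁻⁵ × 462×10³ m = 40.5 m/s:
V = [fR − √((fR)² − 4 fR V_g)]/2 = [40.5 − √(40.5² − 4×40.5×8)]/2 = 11 m/s
Supergeostrophic (V > V_g = 8 m/s), as expected around a high.
Converting: 11 m/s × 3.6 = 39.5 km/h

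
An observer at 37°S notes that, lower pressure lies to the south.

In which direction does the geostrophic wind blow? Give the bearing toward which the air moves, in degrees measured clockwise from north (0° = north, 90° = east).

The pressure-gradient force points toward the south (bearing 180°).
Geostrophic balance: in the Southern Hemisphere the Coriolis force deflects motion to the left, so the geostrophic wind blows 90° to the left of the pressure-gradient force (low pressure on the right).
Rotating 180° by 90° counterclockwise gives 090° — the wind blows toward the east.

090°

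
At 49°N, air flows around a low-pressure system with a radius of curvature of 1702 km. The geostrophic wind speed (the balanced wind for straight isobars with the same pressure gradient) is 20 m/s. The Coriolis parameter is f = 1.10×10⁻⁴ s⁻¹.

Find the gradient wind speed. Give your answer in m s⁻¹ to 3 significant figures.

Around a low, centrifugal force acts outward with Coriolis, so pressure-gradient force balances both:
(1/ρ)|∂P/∂n| = fV + V²/R  →  V² + fR·V − fR·V_g = 0
With fR = 1.10×10⁻⁴ × 1702×10³ m = 187 m/s:
V = [−fR + √((fR)² + 4 fR V_g)]/2 = [−187 + √(187² + 4×187×20)]/2 = 18.2 m/s
Subgeostrophic (V < V_g = 20 m/s), as expected around a low.

18.2 m s⁻¹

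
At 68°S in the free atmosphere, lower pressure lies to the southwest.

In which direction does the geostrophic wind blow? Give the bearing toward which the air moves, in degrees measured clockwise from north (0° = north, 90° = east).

The pressure-gradient force points toward the southwest (bearing 225°).
Geostrophic balance: in the Southern Hemisphere the Coriolis force deflects motion to the left, so the geostrophic wind blows 90° to the left of the pressure-gradient force (low pressure on the right).
Rotating 225° by 90° counterclockwise gives 135° — the wind blows toward the southeast.

135°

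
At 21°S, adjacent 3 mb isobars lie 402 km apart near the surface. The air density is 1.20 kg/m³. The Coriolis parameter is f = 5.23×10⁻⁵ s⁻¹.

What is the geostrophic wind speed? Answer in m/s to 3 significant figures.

Pressure gradient: |∂P/∂n| = 300 Pa / 402000 m = 7.46×10⁻⁴ Pa/m
Geostrophic balance (pressure-gradient force = Coriolis force):
V_g = (1/(fρ)) |∂P/∂n| = 7.46×10⁻⁴ / (5.23×10⁻⁵ × 1.20) = 11.9 m/s

11.9 m/s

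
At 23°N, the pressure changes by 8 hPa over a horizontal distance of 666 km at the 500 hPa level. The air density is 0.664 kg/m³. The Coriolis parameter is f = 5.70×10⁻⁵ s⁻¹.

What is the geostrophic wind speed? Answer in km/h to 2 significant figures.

Pressure gradient: |∂P/∂n| = 800 Pa / 666000 m = 1.20×10⁻³ Pa/m
Geostrophic balance (pressure-gradient force = Coriolis force):
V_g = (1/(fρ)) |∂P/∂n| = 1.20×10⁻³ / (5.70×10⁻⁵ × 0.664) = 31.7 m/s
Converting: 31.7 m/s × 3.6 = 110 km/h

110 km/h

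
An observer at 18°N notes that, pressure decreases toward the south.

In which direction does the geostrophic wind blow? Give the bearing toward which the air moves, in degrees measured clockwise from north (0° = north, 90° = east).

The pressure-gradient force points toward the south (bearing 180°).
Geostrophic balance: in the Northern Hemisphere the Coriolis force deflects motion to the right, so the geostrophic wind blows 90° to the right of the pressure-gradient force (low pressure on the left).
Rotating 180° by 90° clockwise gives 270° — the wind blows toward the west.

270°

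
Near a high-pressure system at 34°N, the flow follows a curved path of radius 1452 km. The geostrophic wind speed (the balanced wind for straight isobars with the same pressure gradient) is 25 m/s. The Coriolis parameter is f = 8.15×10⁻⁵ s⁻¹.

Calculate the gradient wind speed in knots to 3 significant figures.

Around a high, pressure-gradient force acts outward with centrifugal, so Coriolis balances both:
fV = (1/ρ)|∂P/∂n| + V²/R  →  V² − fR·V + fR·V_g = 0
With fR = 8.15×10⁻⁵ × 1452×10³ m = 118 m/s:
V = [fR − √((fR)² − 4 fR V_g)]/2 = [118 − √(118² − 4×118×25)]/2 = 35.9 m/s
Supergeostrophic (V > V_g = 25 m/s), as expected around a high.
Converting: 35.9 m/s × 1.944 = 69.7 knots

69.7 knots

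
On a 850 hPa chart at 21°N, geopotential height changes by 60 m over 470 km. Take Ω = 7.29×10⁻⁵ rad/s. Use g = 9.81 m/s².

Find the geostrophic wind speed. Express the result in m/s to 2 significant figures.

Coriolis parameter at 21°N:
f = 2Ω sin φ = 2 × 7.29×10⁻⁵ × sin 21° = 5.23×10⁻⁵ s⁻¹
Height gradient: |∂Z/∂n| = 60 m / 470000 m = 1.28×10⁻⁴
On a pressure surface, geostrophic balance gives V_g = (g/f)|∂Z/∂n|:
V_g = 9.81 × 1.28×10⁻⁴ / 5.23×10⁻⁵ = 24.0 m/s

24 m/s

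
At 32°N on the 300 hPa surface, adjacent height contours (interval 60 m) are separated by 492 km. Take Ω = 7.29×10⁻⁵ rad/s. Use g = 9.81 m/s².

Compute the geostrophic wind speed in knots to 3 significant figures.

30.1 knots

Coriolis parameter at 32°N:
f = 2Ω sin φ = 2 × 7.29×10⁻⁵ × sin 32° = 7.73×10⁻⁵ s⁻¹
Height gradient: |∂Z/∂n| = 60 m / 492000 m = 1.22×10⁻⁴
On a pressure surface, geostrophic balance gives V_g = (g/f)|∂Z/∂n|:
V_g = 9.81 × 1.22×10⁻⁴ / 7.73×10⁻⁵ = 15.5 m/s
Converting: 15.5 m/s × 1.944 = 30.1 knots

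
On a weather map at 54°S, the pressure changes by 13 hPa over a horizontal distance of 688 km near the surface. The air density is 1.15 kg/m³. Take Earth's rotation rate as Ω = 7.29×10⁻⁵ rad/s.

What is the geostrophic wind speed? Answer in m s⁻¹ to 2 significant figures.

Coriolis parameter at 54°S:
f = 2Ω sin φ = 2 × 7.29×10⁻⁵ × sin 54° = 1.18×10⁻⁴ s⁻¹
Pressure gradient: |∂P/∂n| = 1300 Pa / 688000 m = 1.89×10⁻³ Pa/m
Geostrophic balance (pressure-gradient force = Coriolis force):
V_g = (1/(fρ)) |∂P/∂n| = 1.89×10⁻³ / (1.18×10⁻⁴ × 1.15) = 13.9 m/s

14 m s⁻¹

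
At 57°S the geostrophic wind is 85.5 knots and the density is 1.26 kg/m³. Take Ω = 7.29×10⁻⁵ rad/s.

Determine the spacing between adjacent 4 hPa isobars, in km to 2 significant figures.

Coriolis parameter at 57°S:
f = 2Ω sin φ = 2 × 7.29×10⁻⁵ × sin 57° = 1.22×10⁻⁴ s⁻¹
Wind speed in SI: 85.5 knots = 44.0 m/s
Geostrophic balance rearranged: |∂P/∂n| = f ρ V_g
|∂P/∂n| = 1.22×10⁻⁴ × 1.26 × 44.0 = 6.78×10⁻³ Pa/m
Isobar spacing: Δn = ΔP/|∂P/∂n| = 400 Pa / 6.78×10⁻³ Pa/m = 59025 m ≈ 59 km

59 km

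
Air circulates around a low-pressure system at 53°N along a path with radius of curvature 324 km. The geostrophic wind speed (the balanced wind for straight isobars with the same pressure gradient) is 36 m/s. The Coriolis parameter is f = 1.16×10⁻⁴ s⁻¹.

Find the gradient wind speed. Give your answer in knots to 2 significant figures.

44 knots

Around a low, centrifugal force acts outward with Coriolis, so pressure-gradient force balances both:
(1/ρ)|∂P/∂n| = fV + V²/R  →  V² + fR·V − fR·V_g = 0
With fR = 1.16×10⁻⁴ × 324×10³ m = 37.6 m/s:
V = [−fR + √((fR)² + 4 fR V_g)]/2 = [−37.6 + √(37.6² + 4×37.6×36)]/2 = 22.5 m/s
Subgeostrophic (V < V_g = 36 m/s), as expected around a low.
Converting: 22.5 m/s × 1.944 = 44 knots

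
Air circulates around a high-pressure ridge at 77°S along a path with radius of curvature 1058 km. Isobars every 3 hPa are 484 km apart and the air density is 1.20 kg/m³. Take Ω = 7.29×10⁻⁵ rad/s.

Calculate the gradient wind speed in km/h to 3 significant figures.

Coriolis parameter at 77°S:
f = 2Ω sin φ = 2 × 7.29×10⁻⁵ × sin 77° = 1.42×10⁻⁴ s⁻¹
Pressure gradient: |∂P/∂n| = 300 Pa / 484000 m = 6.20×10⁻⁴ Pa/m
Geostrophic speed: V_g = |∂P/∂n|/(fρ) = 6.20×10⁻⁴/(1.42×10⁻⁴ × 1.20) = 3.64 m/s
Around a high, pressure-gradient force acts outward with centrifugal, so Coriolis balances both:
fV = (1/ρ)|∂P/∂n| + V²/R  →  V² − fR·V + fR·V_g = 0
With fR = 1.42×10⁻⁴ × 1058×10³ m = 150 m/s:
V = [fR − √((fR)² − 4 fR V_g)]/2 = [150 − √(150² − 4×150×3.64)]/2 = 3.73 m/s
Supergeostrophic (V > V_g = 3.64 m/s), as expected around a high.
Converting: 3.73 m/s × 3.6 = 13.4 km/h

13.4 km/h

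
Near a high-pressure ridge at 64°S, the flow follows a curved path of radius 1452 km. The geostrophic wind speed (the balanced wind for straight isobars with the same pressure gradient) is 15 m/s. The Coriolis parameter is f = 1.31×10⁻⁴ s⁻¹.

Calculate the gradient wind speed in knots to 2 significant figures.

32 knots

Around a high, pressure-gradient force acts outward with centrifugal, so Coriolis balances both:
fV = (1/ρ)|∂P/∂n| + V²/R  →  V² − fR·V + fR·V_g = 0
With fR = 1.31×10⁻⁴ × 1452×10³ m = 190 m/s:
V = [fR − √((fR)² − 4 fR V_g)]/2 = [190 − √(190² − 4×190×15)]/2 = 16.4 m/s
Supergeostrophic (V > V_g = 15 m/s), as expected around a high.
Converting: 16.4 m/s × 1.944 = 32 knots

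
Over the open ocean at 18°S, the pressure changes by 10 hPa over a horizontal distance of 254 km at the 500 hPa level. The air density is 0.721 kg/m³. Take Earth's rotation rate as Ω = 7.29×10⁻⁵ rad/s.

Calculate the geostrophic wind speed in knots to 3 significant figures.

Coriolis parameter at 18°S:
f = 2Ω sin φ = 2 × 7.29×10⁻⁵ × sin 18° = 4.51×10⁻⁵ s⁻¹
Pressure gradient: |∂P/∂n| = 1000 Pa / 254000 m = 3.94×10⁻³ Pa/m
Geostrophic balance (pressure-gradient force = Coriolis force):
V_g = (1/(fρ)) |∂P/∂n| = 3.94×10⁻³ / (4.51×10⁻⁵ × 0.721) = 121 m/s
Converting: 121 m/s × 1.944 = 236 knots

236 knots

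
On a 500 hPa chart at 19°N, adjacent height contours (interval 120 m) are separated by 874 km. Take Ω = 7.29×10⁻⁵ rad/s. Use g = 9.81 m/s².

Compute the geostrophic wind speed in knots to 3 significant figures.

Coriolis parameter at 19°N:
f = 2Ω sin φ = 2 × 7.29×10⁻⁵ × sin 19° = 4.75×10⁻⁵ s⁻¹
Height gradient: |∂Z/∂n| = 120 m / 874000 m = 1.37×10⁻⁴
On a pressure surface, geostrophic balance gives V_g = (g/f)|∂Z/∂n|:
V_g = 9.81 × 1.37×10⁻⁴ / 4.75×10⁻⁵ = 28.4 m/s
Converting: 28.4 m/s × 1.944 = 55.2 knots

55.2 knots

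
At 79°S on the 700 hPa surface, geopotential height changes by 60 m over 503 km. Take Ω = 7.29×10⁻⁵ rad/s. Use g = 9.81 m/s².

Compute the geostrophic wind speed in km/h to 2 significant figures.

29 km/h

Coriolis parameter at 79°S:
f = 2Ω sin φ = 2 × 7.29×10⁻⁵ × sin 79° = 1.43×10⁻⁴ s⁻¹
Height gradient: |∂Z/∂n| = 60 m / 503000 m = 1.19×10⁻⁴
On a pressure surface, geostrophic balance gives V_g = (g/f)|∂Z/∂n|:
V_g = 9.81 × 1.19×10⁻⁴ / 1.43×10⁻⁴ = 8.18 m/s
Converting: 8.18 m/s × 3.6 = 29 km/h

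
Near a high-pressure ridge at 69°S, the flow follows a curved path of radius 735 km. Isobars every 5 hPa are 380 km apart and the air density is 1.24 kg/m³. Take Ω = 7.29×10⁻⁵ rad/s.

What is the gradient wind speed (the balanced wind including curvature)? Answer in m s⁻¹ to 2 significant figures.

Coriolis parameter at 69°S:
f = 2Ω sin φ = 2 × 7.29×10⁻⁵ × sin 69° = 1.36×10⁻⁴ s⁻¹
Pressure gradient: |∂P/∂n| = 500 Pa / 380000 m = 1.32×10⁻³ Pa/m
Geostrophic speed: V_g = |∂P/∂n|/(fρ) = 1.32×10⁻³/(1.36×10⁻⁴ × 1.24) = 7.80 m/s
Around a high, pressure-gradient force acts outward with centrifugal, so Coriolis balances both:
fV = (1/ρ)|∂P/∂n| + V²/R  →  V² − fR·V + fR·V_g = 0
With fR = 1.36×10⁻⁴ × 735×10³ m = 100 m/s:
V = [fR − √((fR)² − 4 fR V_g)]/2 = [100 − √(100² − 4×100×7.8)]/2 = 8.52 m/s
Supergeostrophic (V > V_g = 7.8 m/s), as expected around a high.

8.5 m s⁻¹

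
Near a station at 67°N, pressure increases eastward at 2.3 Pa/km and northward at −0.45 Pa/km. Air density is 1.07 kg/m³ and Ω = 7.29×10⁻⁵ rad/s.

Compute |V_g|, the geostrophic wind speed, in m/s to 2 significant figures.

16 m/s

Coriolis parameter at 67°N:
f = 2Ω sin φ = 2 × 7.29×10⁻⁵ × sin 67° = 1.34×10⁻⁴ s⁻¹
Component geostrophic relations (x east, y north):
u_g = −(1/(fρ)) ∂P/∂y,  v_g = (1/(fρ)) ∂P/∂x
u_g = −(−0.45×10⁻³)/(1.34×10⁻⁴ × 1.07) = 3.13 m/s;  v_g = (2.3×10⁻³)/(1.34×10⁻⁴ × 1.07) = 16.0 m/s
|V_g| = √(u_g² + v_g²) = 16.3 m/s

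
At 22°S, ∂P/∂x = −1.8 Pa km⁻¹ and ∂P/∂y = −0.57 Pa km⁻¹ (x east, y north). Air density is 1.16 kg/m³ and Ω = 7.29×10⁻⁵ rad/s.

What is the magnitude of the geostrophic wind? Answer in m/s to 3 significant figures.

29.8 m/s

Coriolis parameter at 22°S:
f = 2Ω sin φ = 2 × 7.29×10⁻⁵ × sin 22° = 5.46×10⁻⁵ s⁻¹
In the Southern Hemisphere f is negative: f = −5.46×10⁻⁵ s⁻¹.
Component geostrophic relations (x east, y north):
u_g = −(1/(fρ)) ∂P/∂y,  v_g = (1/(fρ)) ∂P/∂x
u_g = −(−0.57×10⁻³)/(−5.46×10⁻⁵ × 1.16) = −9.00 m/s;  v_g = (−1.8×10⁻³)/(−5.46×10⁻⁵ × 1.16) = 28.4 m/s
|V_g| = √(u_g² + v_g²) = 29.8 m/s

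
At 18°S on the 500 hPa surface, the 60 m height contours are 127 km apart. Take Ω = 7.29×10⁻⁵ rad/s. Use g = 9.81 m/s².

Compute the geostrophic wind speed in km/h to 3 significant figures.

370 km/h

Coriolis parameter at 18°S:
f = 2Ω sin φ = 2 × 7.29×10⁻⁵ × sin 18° = 4.51×10⁻⁵ s⁻¹
Height gradient: |∂Z/∂n| = 60 m / 127000 m = 4.72×10⁻⁴
On a pressure surface, geostrophic balance gives V_g = (g/f)|∂Z/∂n|:
V_g = 9.81 × 4.72×10⁻⁴ / 4.51×10⁻⁵ = 103 m/s
Converting: 103 m/s × 3.6 = 370 km/h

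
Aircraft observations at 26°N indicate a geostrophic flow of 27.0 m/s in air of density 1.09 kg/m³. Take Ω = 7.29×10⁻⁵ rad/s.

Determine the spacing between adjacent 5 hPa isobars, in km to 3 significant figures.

Coriolis parameter at 26°N:
f = 2Ω sin φ = 2 × 7.29×10⁻⁵ × sin 26° = 6.39×10⁻⁵ s⁻¹
Geostrophic balance rearranged: |∂P/∂n| = f ρ V_g
|∂P/∂n| = 6.39×10⁻⁵ × 1.09 × 27.0 = 1.88×10⁻³ Pa/m
Isobar spacing: Δn = ΔP/|∂P/∂n| = 500 Pa / 1.88×10⁻³ Pa/m = 265815 m ≈ 266 km

266 km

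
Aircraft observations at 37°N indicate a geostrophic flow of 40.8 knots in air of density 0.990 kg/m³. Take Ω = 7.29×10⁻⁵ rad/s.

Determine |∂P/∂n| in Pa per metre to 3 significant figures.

Coriolis parameter at 37°N:
f = 2Ω sin φ = 2 × 7.29×10⁻⁵ × sin 37° = 8.77×10⁻⁵ s⁻¹
Wind speed in SI: 40.8 knots = 21.0 m/s
Geostrophic balance rearranged: |∂P/∂n| = f ρ V_g
|∂P/∂n| = 8.77×10⁻⁵ × 0.990 × 21.0 = 1.82×10⁻³ Pa/m

1.82×10⁻³ Pa/m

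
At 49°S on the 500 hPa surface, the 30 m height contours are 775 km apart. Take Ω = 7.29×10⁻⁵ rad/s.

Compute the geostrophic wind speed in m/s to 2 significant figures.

3.5 m/s

Coriolis parameter at 49°S:
f = 2Ω sin φ = 2 × 7.29×10⁻⁵ × sin 49° = 1.10×10⁻⁴ s⁻¹
Height gradient: |∂Z/∂n| = 30 m / 775000 m = 3.87×10⁻⁵
On a pressure surface, geostrophic balance gives V_g = (g/f)|∂Z/∂n|:
V_g = 9.81 × 3.87×10⁻⁵ / 1.10×10⁻⁴ = 3.45 m/s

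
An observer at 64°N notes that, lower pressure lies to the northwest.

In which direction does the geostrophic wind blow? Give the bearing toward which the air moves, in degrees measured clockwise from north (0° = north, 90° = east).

The pressure-gradient force points toward the northwest (bearing 315°).
Geostrophic balance: in the Northern Hemisphere the Coriolis force deflects motion to the right, so the geostrophic wind blows 90° to the right of the pressure-gradient force (low pressure on the left).
Rotating 315° by 90° clockwise gives 045° — the wind blows toward the northeast.

045°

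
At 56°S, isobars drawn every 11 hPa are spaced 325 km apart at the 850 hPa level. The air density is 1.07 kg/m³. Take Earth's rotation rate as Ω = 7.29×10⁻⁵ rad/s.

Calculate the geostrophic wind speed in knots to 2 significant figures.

51 knots

Coriolis parameter at 56°S:
f = 2Ω sin φ = 2 × 7.29×10⁻⁵ × sin 56° = 1.21×10⁻⁴ s⁻¹
Pressure gradient: |∂P/∂n| = 1100 Pa / 325000 m = 3.38×10⁻³ Pa/m
Geostrophic balance (pressure-gradient force = Coriolis force):
V_g = (1/(fρ)) |∂P/∂n| = 3.38×10⁻³ / (1.21×10⁻⁴ × 1.07) = 26.2 m/s
Converting: 26.2 m/s × 1.944 = 51 knots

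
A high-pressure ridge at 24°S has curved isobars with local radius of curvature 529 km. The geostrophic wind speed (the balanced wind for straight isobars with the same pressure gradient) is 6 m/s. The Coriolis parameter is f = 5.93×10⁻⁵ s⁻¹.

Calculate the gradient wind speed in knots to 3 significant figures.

15.7 knots

Around a high, pressure-gradient force acts outward with centrifugal, so Coriolis balances both:
fV = (1/ρ)|∂P/∂n| + V²/R  →  V² − fR·V + fR·V_g = 0
With fR = 5.93×10⁻⁵ × 529×10³ m = 31.4 m/s:
V = [fR − √((fR)² − 4 fR V_g)]/2 = [31.4 − √(31.4² − 4×31.4×6)]/2 = 8.08 m/s
Supergeostrophic (V > V_g = 6 m/s), as expected around a high.
Converting: 8.08 m/s × 1.944 = 15.7 knots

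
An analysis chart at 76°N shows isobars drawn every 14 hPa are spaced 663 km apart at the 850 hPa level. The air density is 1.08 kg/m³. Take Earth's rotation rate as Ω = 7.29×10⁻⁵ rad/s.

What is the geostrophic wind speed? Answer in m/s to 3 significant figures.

Coriolis parameter at 76°N:
f = 2Ω sin φ = 2 × 7.29×10⁻⁵ × sin 76° = 1.41×10⁻⁴ s⁻¹
Pressure gradient: |∂P/∂n| = 1400 Pa / 663000 m = 2.11×10⁻³ Pa/m
Geostrophic balance (pressure-gradient force = Coriolis force):
V_g = (1/(fρ)) |∂P/∂n| = 2.11×10⁻³ / (1.41×10⁻⁴ × 1.08) = 13.8 m/s

13.8 m/s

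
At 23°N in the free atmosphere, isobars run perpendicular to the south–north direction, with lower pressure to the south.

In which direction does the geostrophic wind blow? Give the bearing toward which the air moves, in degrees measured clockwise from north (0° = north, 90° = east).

The pressure-gradient force points toward the south (bearing 180°).
Geostrophic balance: in the Northern Hemisphere the Coriolis force deflects motion to the right, so the geostrophic wind blows 90° to the right of the pressure-gradient force (low pressure on the left).
Rotating 180° by 90° clockwise gives 270° — the wind blows toward the west.

270°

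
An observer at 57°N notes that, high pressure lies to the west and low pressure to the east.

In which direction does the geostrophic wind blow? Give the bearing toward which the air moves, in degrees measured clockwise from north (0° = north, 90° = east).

180°

The pressure-gradient force points toward the east (bearing 090°).
Geostrophic balance: in the Northern Hemisphere the Coriolis force deflects motion to the right, so the geostrophic wind blows 90° to the right of the pressure-gradient force (low pressure on the left).
Rotating 090° by 90° clockwise gives 180° — the wind blows toward the south.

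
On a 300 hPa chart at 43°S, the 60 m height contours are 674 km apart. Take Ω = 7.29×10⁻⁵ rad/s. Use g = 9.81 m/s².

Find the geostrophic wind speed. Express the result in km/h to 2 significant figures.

Coriolis parameter at 43°S:
f = 2Ω sin φ = 2 × 7.29×10⁻⁵ × sin 43° = 9.94×10⁻⁵ s⁻¹
Height gradient: |∂Z/∂n| = 60 m / 674000 m = 8.90×10⁻⁵
On a pressure surface, geostrophic balance gives V_g = (g/f)|∂Z/∂n|:
V_g = 9.81 × 8.90×10⁻⁵ / 9.94×10⁻⁵ = 8.78 m/s
Converting: 8.78 m/s × 3.6 = 32 km/h

32 km/h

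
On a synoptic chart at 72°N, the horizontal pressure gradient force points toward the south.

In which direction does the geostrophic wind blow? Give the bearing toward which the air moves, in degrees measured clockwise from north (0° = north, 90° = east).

270°

The pressure-gradient force points toward the south (bearing 180°).
Geostrophic balance: in the Northern Hemisphere the Coriolis force deflects motion to the right, so the geostrophic wind blows 90° to the right of the pressure-gradient force (low pressure on the left).
Rotating 180° by 90° clockwise gives 270° — the wind blows toward the west.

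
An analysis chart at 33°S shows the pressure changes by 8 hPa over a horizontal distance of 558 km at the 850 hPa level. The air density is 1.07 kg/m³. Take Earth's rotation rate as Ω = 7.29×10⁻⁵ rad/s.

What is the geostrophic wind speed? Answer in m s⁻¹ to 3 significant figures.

Coriolis parameter at 33°S:
f = 2Ω sin φ = 2 × 7.29×10⁻⁵ × sin 33° = 7.94×10⁻⁵ s⁻¹
Pressure gradient: |∂P/∂n| = 800 Pa / 558000 m = 1.43×10⁻³ Pa/m
Geostrophic balance (pressure-gradient force = Coriolis force):
V_g = (1/(fρ)) |∂P/∂n| = 1.43×10⁻³ / (7.94×10⁻⁵ × 1.07) = 16.9 m/s

16.9 m s⁻¹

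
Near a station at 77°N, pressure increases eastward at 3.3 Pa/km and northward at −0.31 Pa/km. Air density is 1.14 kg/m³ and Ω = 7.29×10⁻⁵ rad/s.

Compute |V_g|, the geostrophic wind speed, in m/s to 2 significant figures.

20 m/s

Coriolis parameter at 77°N:
f = 2Ω sin φ = 2 × 7.29×10⁻⁵ × sin 77° = 1.42×10⁻⁴ s⁻¹
Component geostrophic relations (x east, y north):
u_g = −(1/(fρ)) ∂P/∂y,  v_g = (1/(fρ)) ∂P/∂x
u_g = −(−0.31×10⁻³)/(1.42×10⁻⁴ × 1.14) = 1.91 m/s;  v_g = (3.3×10⁻³)/(1.42×10⁻⁴ × 1.14) = 20.4 m/s
|V_g| = √(u_g² + v_g²) = 20.5 m/s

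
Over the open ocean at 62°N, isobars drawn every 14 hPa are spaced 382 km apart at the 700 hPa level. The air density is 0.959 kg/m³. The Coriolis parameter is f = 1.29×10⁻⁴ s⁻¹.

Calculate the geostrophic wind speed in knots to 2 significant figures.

58 knots

Pressure gradient: |∂P/∂n| = 1400 Pa / 382000 m = 3.66×10⁻³ Pa/m
Geostrophic balance (pressure-gradient force = Coriolis force):
V_g = (1/(fρ)) |∂P/∂n| = 3.66×10⁻³ / (1.29×10⁻⁴ × 0.959) = 29.6 m/s
Converting: 29.6 m/s × 1.944 = 58 knots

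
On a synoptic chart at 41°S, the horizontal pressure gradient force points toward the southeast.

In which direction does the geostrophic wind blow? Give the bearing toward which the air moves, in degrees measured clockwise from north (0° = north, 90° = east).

The pressure-gradient force points toward the southeast (bearing 135°).
Geostrophic balance: in the Southern Hemisphere the Coriolis force deflects motion to the left, so the geostrophic wind blows 90° to the left of the pressure-gradient force (low pressure on the right).
Rotating 135° by 90° counterclockwise gives 045° — the wind blows toward the northeast.

045°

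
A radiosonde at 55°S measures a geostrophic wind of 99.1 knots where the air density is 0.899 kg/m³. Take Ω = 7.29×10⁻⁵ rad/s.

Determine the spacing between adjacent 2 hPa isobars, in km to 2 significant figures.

Coriolis parameter at 55°S:
f = 2Ω sin φ = 2 × 7.29×10⁻⁵ × sin 55° = 1.19×10⁻⁴ s⁻¹
Wind speed in SI: 99.1 knots = 51.0 m/s
Geostrophic balance rearranged: |∂P/∂n| = f ρ V_g
|∂P/∂n| = 1.19×10⁻⁴ × 0.899 × 51.0 = 5.47×10⁻³ Pa/m
Isobar spacing: Δn = ΔP/|∂P/∂n| = 200 Pa / 5.47×10⁻³ Pa/m = 36537 m ≈ 37 km

37 km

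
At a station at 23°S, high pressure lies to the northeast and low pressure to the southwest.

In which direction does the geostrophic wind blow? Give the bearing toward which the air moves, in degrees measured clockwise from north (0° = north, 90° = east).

135°

The pressure-gradient force points toward the southwest (bearing 225°).
Geostrophic balance: in the Southern Hemisphere the Coriolis force deflects motion to the left, so the geostrophic wind blows 90° to the left of the pressure-gradient force (low pressure on the right).
Rotating 225° by 90° counterclockwise gives 135° — the wind blows toward the southeast.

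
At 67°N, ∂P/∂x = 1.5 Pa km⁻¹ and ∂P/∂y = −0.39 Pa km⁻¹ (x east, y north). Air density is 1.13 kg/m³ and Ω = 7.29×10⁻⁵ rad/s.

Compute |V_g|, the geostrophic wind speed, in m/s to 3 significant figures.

Coriolis parameter at 67°N:
f = 2Ω sin φ = 2 × 7.29×10⁻⁵ × sin 67° = 1.34×10⁻⁴ s⁻¹
Component geostrophic relations (x east, y north):
u_g = −(1/(fρ)) ∂P/∂y,  v_g = (1/(fρ)) ∂P/∂x
u_g = −(−0.39×10⁻³)/(1.34×10⁻⁴ × 1.13) = 2.57 m/s;  v_g = (1.5×10⁻³)/(1.34×10⁻⁴ × 1.13) = 9.89 m/s
|V_g| = √(u_g² + v_g²) = 10.2 m/s

10.2 m/s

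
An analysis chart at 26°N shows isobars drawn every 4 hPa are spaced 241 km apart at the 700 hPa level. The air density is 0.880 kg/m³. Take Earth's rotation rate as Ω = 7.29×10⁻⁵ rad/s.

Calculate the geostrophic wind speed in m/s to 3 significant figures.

29.5 m/s

Coriolis parameter at 26°N:
f = 2Ω sin φ = 2 × 7.29×10⁻⁵ × sin 26° = 6.39×10⁻⁵ s⁻¹
Pressure gradient: |∂P/∂n| = 400 Pa / 241000 m = 1.66×10⁻³ Pa/m
Geostrophic balance (pressure-gradient force = Coriolis force):
V_g = (1/(fρ)) |∂P/∂n| = 1.66×10⁻³ / (6.39×10⁻⁵ × 0.880) = 29.5 m/s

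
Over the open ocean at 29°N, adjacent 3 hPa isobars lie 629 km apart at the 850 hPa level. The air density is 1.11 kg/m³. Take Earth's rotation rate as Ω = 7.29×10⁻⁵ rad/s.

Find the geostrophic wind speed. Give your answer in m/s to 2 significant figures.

Coriolis parameter at 29°N:
f = 2Ω sin φ = 2 × 7.29×10⁻⁵ × sin 29° = 7.07×10⁻⁵ s⁻¹
Pressure gradient: |∂P/∂n| = 300 Pa / 629000 m = 4.77×10⁻⁴ Pa/m
Geostrophic balance (pressure-gradient force = Coriolis force):
V_g = (1/(fρ)) |∂P/∂n| = 4.77×10⁻⁴ / (7.07×10⁻⁵ × 1.11) = 6.08 m/s

6.1 m/s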